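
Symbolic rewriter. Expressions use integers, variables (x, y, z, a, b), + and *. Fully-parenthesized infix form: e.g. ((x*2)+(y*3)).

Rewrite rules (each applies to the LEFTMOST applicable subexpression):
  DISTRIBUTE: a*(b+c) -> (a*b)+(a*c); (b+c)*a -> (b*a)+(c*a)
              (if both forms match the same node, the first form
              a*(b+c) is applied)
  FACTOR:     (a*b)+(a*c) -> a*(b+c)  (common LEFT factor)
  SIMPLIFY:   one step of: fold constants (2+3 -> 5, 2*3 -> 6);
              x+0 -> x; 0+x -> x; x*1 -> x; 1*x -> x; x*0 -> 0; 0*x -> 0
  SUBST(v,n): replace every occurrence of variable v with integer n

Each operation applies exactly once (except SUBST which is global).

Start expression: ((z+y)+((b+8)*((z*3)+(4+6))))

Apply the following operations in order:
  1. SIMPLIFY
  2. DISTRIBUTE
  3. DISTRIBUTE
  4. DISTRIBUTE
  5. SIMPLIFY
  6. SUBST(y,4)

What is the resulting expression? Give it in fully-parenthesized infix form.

Start: ((z+y)+((b+8)*((z*3)+(4+6))))
Apply SIMPLIFY at RRR (target: (4+6)): ((z+y)+((b+8)*((z*3)+(4+6)))) -> ((z+y)+((b+8)*((z*3)+10)))
Apply DISTRIBUTE at R (target: ((b+8)*((z*3)+10))): ((z+y)+((b+8)*((z*3)+10))) -> ((z+y)+(((b+8)*(z*3))+((b+8)*10)))
Apply DISTRIBUTE at RL (target: ((b+8)*(z*3))): ((z+y)+(((b+8)*(z*3))+((b+8)*10))) -> ((z+y)+(((b*(z*3))+(8*(z*3)))+((b+8)*10)))
Apply DISTRIBUTE at RR (target: ((b+8)*10)): ((z+y)+(((b*(z*3))+(8*(z*3)))+((b+8)*10))) -> ((z+y)+(((b*(z*3))+(8*(z*3)))+((b*10)+(8*10))))
Apply SIMPLIFY at RRR (target: (8*10)): ((z+y)+(((b*(z*3))+(8*(z*3)))+((b*10)+(8*10)))) -> ((z+y)+(((b*(z*3))+(8*(z*3)))+((b*10)+80)))
Apply SUBST(y,4): ((z+y)+(((b*(z*3))+(8*(z*3)))+((b*10)+80))) -> ((z+4)+(((b*(z*3))+(8*(z*3)))+((b*10)+80)))

Answer: ((z+4)+(((b*(z*3))+(8*(z*3)))+((b*10)+80)))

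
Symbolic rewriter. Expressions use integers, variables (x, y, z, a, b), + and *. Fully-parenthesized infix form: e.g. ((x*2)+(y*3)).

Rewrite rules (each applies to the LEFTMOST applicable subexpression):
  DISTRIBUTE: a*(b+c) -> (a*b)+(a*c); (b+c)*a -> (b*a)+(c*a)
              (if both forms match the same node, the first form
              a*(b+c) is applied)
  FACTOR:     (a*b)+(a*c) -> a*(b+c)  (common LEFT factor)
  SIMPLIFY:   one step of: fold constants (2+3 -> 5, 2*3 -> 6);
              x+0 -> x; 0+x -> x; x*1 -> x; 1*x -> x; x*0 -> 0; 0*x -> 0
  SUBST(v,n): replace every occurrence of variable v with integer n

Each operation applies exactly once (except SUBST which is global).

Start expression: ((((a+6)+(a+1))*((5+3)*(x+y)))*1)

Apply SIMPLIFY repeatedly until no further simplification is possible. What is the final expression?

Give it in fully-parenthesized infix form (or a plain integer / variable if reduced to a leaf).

Answer: (((a+6)+(a+1))*(8*(x+y)))

Derivation:
Start: ((((a+6)+(a+1))*((5+3)*(x+y)))*1)
Step 1: at root: ((((a+6)+(a+1))*((5+3)*(x+y)))*1) -> (((a+6)+(a+1))*((5+3)*(x+y))); overall: ((((a+6)+(a+1))*((5+3)*(x+y)))*1) -> (((a+6)+(a+1))*((5+3)*(x+y)))
Step 2: at RL: (5+3) -> 8; overall: (((a+6)+(a+1))*((5+3)*(x+y))) -> (((a+6)+(a+1))*(8*(x+y)))
Fixed point: (((a+6)+(a+1))*(8*(x+y)))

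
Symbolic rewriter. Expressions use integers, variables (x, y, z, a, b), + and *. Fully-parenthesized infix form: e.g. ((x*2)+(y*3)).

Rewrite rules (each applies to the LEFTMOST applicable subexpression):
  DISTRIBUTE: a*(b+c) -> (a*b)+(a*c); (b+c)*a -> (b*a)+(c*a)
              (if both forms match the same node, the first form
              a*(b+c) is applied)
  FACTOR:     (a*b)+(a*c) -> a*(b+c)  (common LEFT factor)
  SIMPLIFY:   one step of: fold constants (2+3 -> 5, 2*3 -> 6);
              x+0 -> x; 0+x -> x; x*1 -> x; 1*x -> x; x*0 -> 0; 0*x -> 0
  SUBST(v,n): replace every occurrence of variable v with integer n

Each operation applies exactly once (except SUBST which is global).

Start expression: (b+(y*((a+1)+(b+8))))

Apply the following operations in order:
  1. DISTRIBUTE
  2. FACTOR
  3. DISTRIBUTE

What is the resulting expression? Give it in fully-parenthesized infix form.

Start: (b+(y*((a+1)+(b+8))))
Apply DISTRIBUTE at R (target: (y*((a+1)+(b+8)))): (b+(y*((a+1)+(b+8)))) -> (b+((y*(a+1))+(y*(b+8))))
Apply FACTOR at R (target: ((y*(a+1))+(y*(b+8)))): (b+((y*(a+1))+(y*(b+8)))) -> (b+(y*((a+1)+(b+8))))
Apply DISTRIBUTE at R (target: (y*((a+1)+(b+8)))): (b+(y*((a+1)+(b+8)))) -> (b+((y*(a+1))+(y*(b+8))))

Answer: (b+((y*(a+1))+(y*(b+8))))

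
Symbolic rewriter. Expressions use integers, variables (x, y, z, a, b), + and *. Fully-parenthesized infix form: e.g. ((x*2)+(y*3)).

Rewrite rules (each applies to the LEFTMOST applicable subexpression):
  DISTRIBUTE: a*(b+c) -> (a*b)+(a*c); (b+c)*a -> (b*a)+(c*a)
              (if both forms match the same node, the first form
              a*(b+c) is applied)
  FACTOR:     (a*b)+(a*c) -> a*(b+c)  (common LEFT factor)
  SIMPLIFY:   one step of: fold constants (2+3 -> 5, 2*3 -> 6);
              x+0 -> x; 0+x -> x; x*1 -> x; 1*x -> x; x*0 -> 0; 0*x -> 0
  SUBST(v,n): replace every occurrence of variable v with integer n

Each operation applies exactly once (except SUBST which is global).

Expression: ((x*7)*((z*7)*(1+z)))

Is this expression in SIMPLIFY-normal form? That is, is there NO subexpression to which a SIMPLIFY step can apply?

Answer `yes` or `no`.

Expression: ((x*7)*((z*7)*(1+z)))
Scanning for simplifiable subexpressions (pre-order)...
  at root: ((x*7)*((z*7)*(1+z))) (not simplifiable)
  at L: (x*7) (not simplifiable)
  at R: ((z*7)*(1+z)) (not simplifiable)
  at RL: (z*7) (not simplifiable)
  at RR: (1+z) (not simplifiable)
Result: no simplifiable subexpression found -> normal form.

Answer: yes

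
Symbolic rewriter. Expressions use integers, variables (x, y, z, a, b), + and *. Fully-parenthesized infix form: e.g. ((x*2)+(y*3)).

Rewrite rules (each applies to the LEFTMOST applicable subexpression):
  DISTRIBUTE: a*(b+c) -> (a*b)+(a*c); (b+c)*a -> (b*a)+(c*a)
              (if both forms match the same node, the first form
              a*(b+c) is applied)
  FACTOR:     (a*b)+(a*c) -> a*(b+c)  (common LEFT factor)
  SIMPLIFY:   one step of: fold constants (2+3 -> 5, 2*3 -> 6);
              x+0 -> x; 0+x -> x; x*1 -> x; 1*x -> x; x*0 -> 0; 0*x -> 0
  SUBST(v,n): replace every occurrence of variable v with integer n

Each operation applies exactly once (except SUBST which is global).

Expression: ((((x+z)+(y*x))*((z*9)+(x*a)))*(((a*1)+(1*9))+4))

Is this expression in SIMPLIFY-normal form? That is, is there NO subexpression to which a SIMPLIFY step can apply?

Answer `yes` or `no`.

Expression: ((((x+z)+(y*x))*((z*9)+(x*a)))*(((a*1)+(1*9))+4))
Scanning for simplifiable subexpressions (pre-order)...
  at root: ((((x+z)+(y*x))*((z*9)+(x*a)))*(((a*1)+(1*9))+4)) (not simplifiable)
  at L: (((x+z)+(y*x))*((z*9)+(x*a))) (not simplifiable)
  at LL: ((x+z)+(y*x)) (not simplifiable)
  at LLL: (x+z) (not simplifiable)
  at LLR: (y*x) (not simplifiable)
  at LR: ((z*9)+(x*a)) (not simplifiable)
  at LRL: (z*9) (not simplifiable)
  at LRR: (x*a) (not simplifiable)
  at R: (((a*1)+(1*9))+4) (not simplifiable)
  at RL: ((a*1)+(1*9)) (not simplifiable)
  at RLL: (a*1) (SIMPLIFIABLE)
  at RLR: (1*9) (SIMPLIFIABLE)
Found simplifiable subexpr at path RLL: (a*1)
One SIMPLIFY step would give: ((((x+z)+(y*x))*((z*9)+(x*a)))*((a+(1*9))+4))
-> NOT in normal form.

Answer: no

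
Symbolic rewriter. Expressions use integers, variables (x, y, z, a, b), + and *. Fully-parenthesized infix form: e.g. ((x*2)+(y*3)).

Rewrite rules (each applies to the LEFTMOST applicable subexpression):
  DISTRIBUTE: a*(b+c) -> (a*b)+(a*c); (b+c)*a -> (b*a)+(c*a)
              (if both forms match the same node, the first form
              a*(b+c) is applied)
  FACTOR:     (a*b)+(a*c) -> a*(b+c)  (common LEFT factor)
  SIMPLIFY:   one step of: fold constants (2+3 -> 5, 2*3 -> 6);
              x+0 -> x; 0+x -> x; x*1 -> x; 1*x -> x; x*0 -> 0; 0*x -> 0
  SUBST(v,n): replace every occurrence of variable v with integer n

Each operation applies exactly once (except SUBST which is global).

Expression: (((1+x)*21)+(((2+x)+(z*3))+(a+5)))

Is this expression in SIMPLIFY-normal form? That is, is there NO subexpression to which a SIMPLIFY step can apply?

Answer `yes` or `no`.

Answer: yes

Derivation:
Expression: (((1+x)*21)+(((2+x)+(z*3))+(a+5)))
Scanning for simplifiable subexpressions (pre-order)...
  at root: (((1+x)*21)+(((2+x)+(z*3))+(a+5))) (not simplifiable)
  at L: ((1+x)*21) (not simplifiable)
  at LL: (1+x) (not simplifiable)
  at R: (((2+x)+(z*3))+(a+5)) (not simplifiable)
  at RL: ((2+x)+(z*3)) (not simplifiable)
  at RLL: (2+x) (not simplifiable)
  at RLR: (z*3) (not simplifiable)
  at RR: (a+5) (not simplifiable)
Result: no simplifiable subexpression found -> normal form.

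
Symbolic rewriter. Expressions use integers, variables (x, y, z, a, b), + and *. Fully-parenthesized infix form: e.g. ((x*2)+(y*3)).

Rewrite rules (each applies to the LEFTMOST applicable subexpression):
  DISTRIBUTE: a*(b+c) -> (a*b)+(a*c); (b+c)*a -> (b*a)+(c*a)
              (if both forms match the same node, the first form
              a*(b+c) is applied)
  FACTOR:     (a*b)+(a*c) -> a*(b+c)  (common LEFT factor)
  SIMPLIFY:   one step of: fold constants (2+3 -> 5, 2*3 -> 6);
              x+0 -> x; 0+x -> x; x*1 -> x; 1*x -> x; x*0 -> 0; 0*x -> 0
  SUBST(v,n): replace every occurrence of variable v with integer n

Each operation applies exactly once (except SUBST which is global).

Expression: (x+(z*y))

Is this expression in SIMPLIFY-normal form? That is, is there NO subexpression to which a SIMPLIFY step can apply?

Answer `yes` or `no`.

Answer: yes

Derivation:
Expression: (x+(z*y))
Scanning for simplifiable subexpressions (pre-order)...
  at root: (x+(z*y)) (not simplifiable)
  at R: (z*y) (not simplifiable)
Result: no simplifiable subexpression found -> normal form.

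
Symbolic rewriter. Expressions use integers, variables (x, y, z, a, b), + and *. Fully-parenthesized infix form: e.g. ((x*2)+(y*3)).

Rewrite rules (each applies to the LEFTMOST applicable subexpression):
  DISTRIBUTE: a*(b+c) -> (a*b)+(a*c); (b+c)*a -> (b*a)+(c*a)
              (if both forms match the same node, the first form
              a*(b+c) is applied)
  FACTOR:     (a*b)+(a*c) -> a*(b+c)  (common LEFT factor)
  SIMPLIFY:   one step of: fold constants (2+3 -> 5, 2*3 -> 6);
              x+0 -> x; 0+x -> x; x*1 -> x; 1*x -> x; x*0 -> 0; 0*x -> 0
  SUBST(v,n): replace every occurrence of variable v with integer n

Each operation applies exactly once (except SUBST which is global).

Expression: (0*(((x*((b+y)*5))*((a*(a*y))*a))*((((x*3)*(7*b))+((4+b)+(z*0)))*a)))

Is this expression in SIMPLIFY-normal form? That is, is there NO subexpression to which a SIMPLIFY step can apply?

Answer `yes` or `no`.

Expression: (0*(((x*((b+y)*5))*((a*(a*y))*a))*((((x*3)*(7*b))+((4+b)+(z*0)))*a)))
Scanning for simplifiable subexpressions (pre-order)...
  at root: (0*(((x*((b+y)*5))*((a*(a*y))*a))*((((x*3)*(7*b))+((4+b)+(z*0)))*a))) (SIMPLIFIABLE)
  at R: (((x*((b+y)*5))*((a*(a*y))*a))*((((x*3)*(7*b))+((4+b)+(z*0)))*a)) (not simplifiable)
  at RL: ((x*((b+y)*5))*((a*(a*y))*a)) (not simplifiable)
  at RLL: (x*((b+y)*5)) (not simplifiable)
  at RLLR: ((b+y)*5) (not simplifiable)
  at RLLRL: (b+y) (not simplifiable)
  at RLR: ((a*(a*y))*a) (not simplifiable)
  at RLRL: (a*(a*y)) (not simplifiable)
  at RLRLR: (a*y) (not simplifiable)
  at RR: ((((x*3)*(7*b))+((4+b)+(z*0)))*a) (not simplifiable)
  at RRL: (((x*3)*(7*b))+((4+b)+(z*0))) (not simplifiable)
  at RRLL: ((x*3)*(7*b)) (not simplifiable)
  at RRLLL: (x*3) (not simplifiable)
  at RRLLR: (7*b) (not simplifiable)
  at RRLR: ((4+b)+(z*0)) (not simplifiable)
  at RRLRL: (4+b) (not simplifiable)
  at RRLRR: (z*0) (SIMPLIFIABLE)
Found simplifiable subexpr at path root: (0*(((x*((b+y)*5))*((a*(a*y))*a))*((((x*3)*(7*b))+((4+b)+(z*0)))*a)))
One SIMPLIFY step would give: 0
-> NOT in normal form.

Answer: no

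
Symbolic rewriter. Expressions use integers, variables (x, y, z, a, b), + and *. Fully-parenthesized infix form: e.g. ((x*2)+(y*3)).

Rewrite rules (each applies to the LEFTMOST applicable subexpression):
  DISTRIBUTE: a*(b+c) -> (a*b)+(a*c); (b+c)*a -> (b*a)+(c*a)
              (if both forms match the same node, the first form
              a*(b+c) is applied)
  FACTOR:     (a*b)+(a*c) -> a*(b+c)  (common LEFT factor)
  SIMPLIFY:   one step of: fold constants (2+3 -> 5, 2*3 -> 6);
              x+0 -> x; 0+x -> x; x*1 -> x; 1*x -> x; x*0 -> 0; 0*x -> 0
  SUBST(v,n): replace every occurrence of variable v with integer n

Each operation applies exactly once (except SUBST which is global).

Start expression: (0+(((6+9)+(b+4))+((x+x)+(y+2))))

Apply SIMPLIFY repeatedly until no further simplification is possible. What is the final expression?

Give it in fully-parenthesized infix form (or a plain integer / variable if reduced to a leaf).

Answer: ((15+(b+4))+((x+x)+(y+2)))

Derivation:
Start: (0+(((6+9)+(b+4))+((x+x)+(y+2))))
Step 1: at root: (0+(((6+9)+(b+4))+((x+x)+(y+2)))) -> (((6+9)+(b+4))+((x+x)+(y+2))); overall: (0+(((6+9)+(b+4))+((x+x)+(y+2)))) -> (((6+9)+(b+4))+((x+x)+(y+2)))
Step 2: at LL: (6+9) -> 15; overall: (((6+9)+(b+4))+((x+x)+(y+2))) -> ((15+(b+4))+((x+x)+(y+2)))
Fixed point: ((15+(b+4))+((x+x)+(y+2)))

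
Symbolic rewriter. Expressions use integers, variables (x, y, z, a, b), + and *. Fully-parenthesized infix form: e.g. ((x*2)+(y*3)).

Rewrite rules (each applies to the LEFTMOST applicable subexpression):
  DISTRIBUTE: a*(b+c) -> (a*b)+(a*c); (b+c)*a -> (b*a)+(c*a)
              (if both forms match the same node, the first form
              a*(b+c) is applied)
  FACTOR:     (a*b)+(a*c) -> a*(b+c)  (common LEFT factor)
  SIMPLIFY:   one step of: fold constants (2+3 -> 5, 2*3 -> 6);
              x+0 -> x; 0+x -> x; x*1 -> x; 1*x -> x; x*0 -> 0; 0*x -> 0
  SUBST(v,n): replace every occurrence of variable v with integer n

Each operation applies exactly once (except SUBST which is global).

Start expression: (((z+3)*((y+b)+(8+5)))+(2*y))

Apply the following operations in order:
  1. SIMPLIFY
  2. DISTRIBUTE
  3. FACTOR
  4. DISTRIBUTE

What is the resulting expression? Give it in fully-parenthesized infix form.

Start: (((z+3)*((y+b)+(8+5)))+(2*y))
Apply SIMPLIFY at LRR (target: (8+5)): (((z+3)*((y+b)+(8+5)))+(2*y)) -> (((z+3)*((y+b)+13))+(2*y))
Apply DISTRIBUTE at L (target: ((z+3)*((y+b)+13))): (((z+3)*((y+b)+13))+(2*y)) -> ((((z+3)*(y+b))+((z+3)*13))+(2*y))
Apply FACTOR at L (target: (((z+3)*(y+b))+((z+3)*13))): ((((z+3)*(y+b))+((z+3)*13))+(2*y)) -> (((z+3)*((y+b)+13))+(2*y))
Apply DISTRIBUTE at L (target: ((z+3)*((y+b)+13))): (((z+3)*((y+b)+13))+(2*y)) -> ((((z+3)*(y+b))+((z+3)*13))+(2*y))

Answer: ((((z+3)*(y+b))+((z+3)*13))+(2*y))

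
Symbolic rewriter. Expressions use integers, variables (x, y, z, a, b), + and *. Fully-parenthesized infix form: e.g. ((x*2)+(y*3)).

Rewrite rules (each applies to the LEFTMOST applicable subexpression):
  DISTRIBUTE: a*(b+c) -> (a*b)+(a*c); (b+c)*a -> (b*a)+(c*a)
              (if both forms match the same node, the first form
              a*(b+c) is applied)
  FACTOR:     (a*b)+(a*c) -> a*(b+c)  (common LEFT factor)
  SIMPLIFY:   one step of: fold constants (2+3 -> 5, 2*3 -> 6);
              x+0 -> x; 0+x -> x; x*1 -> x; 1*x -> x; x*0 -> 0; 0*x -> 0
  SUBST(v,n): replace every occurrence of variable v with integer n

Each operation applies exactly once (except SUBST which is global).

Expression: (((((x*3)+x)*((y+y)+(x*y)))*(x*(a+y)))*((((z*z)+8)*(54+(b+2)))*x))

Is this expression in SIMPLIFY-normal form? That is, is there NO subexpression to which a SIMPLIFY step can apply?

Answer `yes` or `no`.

Answer: yes

Derivation:
Expression: (((((x*3)+x)*((y+y)+(x*y)))*(x*(a+y)))*((((z*z)+8)*(54+(b+2)))*x))
Scanning for simplifiable subexpressions (pre-order)...
  at root: (((((x*3)+x)*((y+y)+(x*y)))*(x*(a+y)))*((((z*z)+8)*(54+(b+2)))*x)) (not simplifiable)
  at L: ((((x*3)+x)*((y+y)+(x*y)))*(x*(a+y))) (not simplifiable)
  at LL: (((x*3)+x)*((y+y)+(x*y))) (not simplifiable)
  at LLL: ((x*3)+x) (not simplifiable)
  at LLLL: (x*3) (not simplifiable)
  at LLR: ((y+y)+(x*y)) (not simplifiable)
  at LLRL: (y+y) (not simplifiable)
  at LLRR: (x*y) (not simplifiable)
  at LR: (x*(a+y)) (not simplifiable)
  at LRR: (a+y) (not simplifiable)
  at R: ((((z*z)+8)*(54+(b+2)))*x) (not simplifiable)
  at RL: (((z*z)+8)*(54+(b+2))) (not simplifiable)
  at RLL: ((z*z)+8) (not simplifiable)
  at RLLL: (z*z) (not simplifiable)
  at RLR: (54+(b+2)) (not simplifiable)
  at RLRR: (b+2) (not simplifiable)
Result: no simplifiable subexpression found -> normal form.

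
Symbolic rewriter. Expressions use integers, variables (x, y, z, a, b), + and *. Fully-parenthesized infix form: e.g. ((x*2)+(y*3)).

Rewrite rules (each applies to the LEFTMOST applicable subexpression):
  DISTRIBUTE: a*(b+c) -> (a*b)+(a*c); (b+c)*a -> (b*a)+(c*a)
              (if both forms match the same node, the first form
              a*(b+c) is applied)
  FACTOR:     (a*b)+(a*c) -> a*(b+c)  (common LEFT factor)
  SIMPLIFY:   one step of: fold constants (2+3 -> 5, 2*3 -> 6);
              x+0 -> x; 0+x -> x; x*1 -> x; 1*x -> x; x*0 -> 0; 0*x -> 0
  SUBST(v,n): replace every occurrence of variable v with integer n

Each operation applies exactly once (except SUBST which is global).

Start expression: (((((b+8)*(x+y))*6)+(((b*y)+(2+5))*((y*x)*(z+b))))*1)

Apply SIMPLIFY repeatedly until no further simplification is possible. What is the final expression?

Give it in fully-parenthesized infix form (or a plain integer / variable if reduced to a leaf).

Answer: ((((b+8)*(x+y))*6)+(((b*y)+7)*((y*x)*(z+b))))

Derivation:
Start: (((((b+8)*(x+y))*6)+(((b*y)+(2+5))*((y*x)*(z+b))))*1)
Step 1: at root: (((((b+8)*(x+y))*6)+(((b*y)+(2+5))*((y*x)*(z+b))))*1) -> ((((b+8)*(x+y))*6)+(((b*y)+(2+5))*((y*x)*(z+b)))); overall: (((((b+8)*(x+y))*6)+(((b*y)+(2+5))*((y*x)*(z+b))))*1) -> ((((b+8)*(x+y))*6)+(((b*y)+(2+5))*((y*x)*(z+b))))
Step 2: at RLR: (2+5) -> 7; overall: ((((b+8)*(x+y))*6)+(((b*y)+(2+5))*((y*x)*(z+b)))) -> ((((b+8)*(x+y))*6)+(((b*y)+7)*((y*x)*(z+b))))
Fixed point: ((((b+8)*(x+y))*6)+(((b*y)+7)*((y*x)*(z+b))))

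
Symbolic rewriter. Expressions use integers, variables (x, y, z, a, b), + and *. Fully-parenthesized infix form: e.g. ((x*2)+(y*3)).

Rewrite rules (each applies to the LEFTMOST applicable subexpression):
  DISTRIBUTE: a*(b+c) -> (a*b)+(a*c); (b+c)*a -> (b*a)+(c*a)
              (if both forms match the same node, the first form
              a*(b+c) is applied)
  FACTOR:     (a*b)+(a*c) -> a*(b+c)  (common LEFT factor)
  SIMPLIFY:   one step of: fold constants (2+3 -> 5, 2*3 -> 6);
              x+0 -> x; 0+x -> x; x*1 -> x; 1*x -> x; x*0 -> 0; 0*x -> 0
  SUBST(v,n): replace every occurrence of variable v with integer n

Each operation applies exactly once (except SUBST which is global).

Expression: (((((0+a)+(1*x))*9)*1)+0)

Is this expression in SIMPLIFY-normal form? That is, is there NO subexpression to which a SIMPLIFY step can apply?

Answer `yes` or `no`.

Answer: no

Derivation:
Expression: (((((0+a)+(1*x))*9)*1)+0)
Scanning for simplifiable subexpressions (pre-order)...
  at root: (((((0+a)+(1*x))*9)*1)+0) (SIMPLIFIABLE)
  at L: ((((0+a)+(1*x))*9)*1) (SIMPLIFIABLE)
  at LL: (((0+a)+(1*x))*9) (not simplifiable)
  at LLL: ((0+a)+(1*x)) (not simplifiable)
  at LLLL: (0+a) (SIMPLIFIABLE)
  at LLLR: (1*x) (SIMPLIFIABLE)
Found simplifiable subexpr at path root: (((((0+a)+(1*x))*9)*1)+0)
One SIMPLIFY step would give: ((((0+a)+(1*x))*9)*1)
-> NOT in normal form.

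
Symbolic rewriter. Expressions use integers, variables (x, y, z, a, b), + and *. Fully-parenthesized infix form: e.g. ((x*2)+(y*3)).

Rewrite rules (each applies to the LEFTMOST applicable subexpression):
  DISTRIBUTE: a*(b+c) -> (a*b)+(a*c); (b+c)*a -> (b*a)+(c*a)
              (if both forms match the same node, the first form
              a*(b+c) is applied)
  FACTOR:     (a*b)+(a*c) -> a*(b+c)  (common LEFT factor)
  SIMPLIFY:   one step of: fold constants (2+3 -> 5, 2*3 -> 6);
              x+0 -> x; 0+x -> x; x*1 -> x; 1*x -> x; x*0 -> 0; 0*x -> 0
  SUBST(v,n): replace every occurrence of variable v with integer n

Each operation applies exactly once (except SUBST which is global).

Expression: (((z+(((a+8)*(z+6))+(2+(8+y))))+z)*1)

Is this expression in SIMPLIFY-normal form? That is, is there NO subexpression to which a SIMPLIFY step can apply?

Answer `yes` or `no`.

Answer: no

Derivation:
Expression: (((z+(((a+8)*(z+6))+(2+(8+y))))+z)*1)
Scanning for simplifiable subexpressions (pre-order)...
  at root: (((z+(((a+8)*(z+6))+(2+(8+y))))+z)*1) (SIMPLIFIABLE)
  at L: ((z+(((a+8)*(z+6))+(2+(8+y))))+z) (not simplifiable)
  at LL: (z+(((a+8)*(z+6))+(2+(8+y)))) (not simplifiable)
  at LLR: (((a+8)*(z+6))+(2+(8+y))) (not simplifiable)
  at LLRL: ((a+8)*(z+6)) (not simplifiable)
  at LLRLL: (a+8) (not simplifiable)
  at LLRLR: (z+6) (not simplifiable)
  at LLRR: (2+(8+y)) (not simplifiable)
  at LLRRR: (8+y) (not simplifiable)
Found simplifiable subexpr at path root: (((z+(((a+8)*(z+6))+(2+(8+y))))+z)*1)
One SIMPLIFY step would give: ((z+(((a+8)*(z+6))+(2+(8+y))))+z)
-> NOT in normal form.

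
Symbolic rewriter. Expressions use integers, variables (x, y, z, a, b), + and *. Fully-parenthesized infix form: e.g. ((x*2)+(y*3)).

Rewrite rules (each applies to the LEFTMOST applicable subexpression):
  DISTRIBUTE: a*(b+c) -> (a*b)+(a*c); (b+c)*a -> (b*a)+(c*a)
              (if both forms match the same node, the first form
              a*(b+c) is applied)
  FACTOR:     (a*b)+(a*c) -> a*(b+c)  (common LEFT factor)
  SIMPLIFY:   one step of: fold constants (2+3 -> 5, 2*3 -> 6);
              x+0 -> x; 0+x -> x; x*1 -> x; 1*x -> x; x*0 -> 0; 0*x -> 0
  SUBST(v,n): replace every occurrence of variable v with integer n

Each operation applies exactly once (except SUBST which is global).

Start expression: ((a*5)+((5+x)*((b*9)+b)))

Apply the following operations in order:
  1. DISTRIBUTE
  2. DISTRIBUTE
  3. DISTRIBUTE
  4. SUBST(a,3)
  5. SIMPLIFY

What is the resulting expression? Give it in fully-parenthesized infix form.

Start: ((a*5)+((5+x)*((b*9)+b)))
Apply DISTRIBUTE at R (target: ((5+x)*((b*9)+b))): ((a*5)+((5+x)*((b*9)+b))) -> ((a*5)+(((5+x)*(b*9))+((5+x)*b)))
Apply DISTRIBUTE at RL (target: ((5+x)*(b*9))): ((a*5)+(((5+x)*(b*9))+((5+x)*b))) -> ((a*5)+(((5*(b*9))+(x*(b*9)))+((5+x)*b)))
Apply DISTRIBUTE at RR (target: ((5+x)*b)): ((a*5)+(((5*(b*9))+(x*(b*9)))+((5+x)*b))) -> ((a*5)+(((5*(b*9))+(x*(b*9)))+((5*b)+(x*b))))
Apply SUBST(a,3): ((a*5)+(((5*(b*9))+(x*(b*9)))+((5*b)+(x*b)))) -> ((3*5)+(((5*(b*9))+(x*(b*9)))+((5*b)+(x*b))))
Apply SIMPLIFY at L (target: (3*5)): ((3*5)+(((5*(b*9))+(x*(b*9)))+((5*b)+(x*b)))) -> (15+(((5*(b*9))+(x*(b*9)))+((5*b)+(x*b))))

Answer: (15+(((5*(b*9))+(x*(b*9)))+((5*b)+(x*b))))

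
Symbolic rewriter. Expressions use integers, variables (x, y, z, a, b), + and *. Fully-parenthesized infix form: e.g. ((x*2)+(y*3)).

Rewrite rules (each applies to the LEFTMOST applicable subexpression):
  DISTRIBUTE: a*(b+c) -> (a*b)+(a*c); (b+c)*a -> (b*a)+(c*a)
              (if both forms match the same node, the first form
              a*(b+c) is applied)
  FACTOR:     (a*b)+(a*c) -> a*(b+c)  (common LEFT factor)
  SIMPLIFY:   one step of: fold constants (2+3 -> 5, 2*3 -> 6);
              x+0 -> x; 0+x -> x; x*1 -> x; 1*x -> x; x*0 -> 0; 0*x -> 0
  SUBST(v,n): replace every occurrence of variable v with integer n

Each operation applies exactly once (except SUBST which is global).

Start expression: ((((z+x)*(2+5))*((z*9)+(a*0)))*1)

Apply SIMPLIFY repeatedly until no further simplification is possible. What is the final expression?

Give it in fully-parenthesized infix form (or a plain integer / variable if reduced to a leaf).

Answer: (((z+x)*7)*(z*9))

Derivation:
Start: ((((z+x)*(2+5))*((z*9)+(a*0)))*1)
Step 1: at root: ((((z+x)*(2+5))*((z*9)+(a*0)))*1) -> (((z+x)*(2+5))*((z*9)+(a*0))); overall: ((((z+x)*(2+5))*((z*9)+(a*0)))*1) -> (((z+x)*(2+5))*((z*9)+(a*0)))
Step 2: at LR: (2+5) -> 7; overall: (((z+x)*(2+5))*((z*9)+(a*0))) -> (((z+x)*7)*((z*9)+(a*0)))
Step 3: at RR: (a*0) -> 0; overall: (((z+x)*7)*((z*9)+(a*0))) -> (((z+x)*7)*((z*9)+0))
Step 4: at R: ((z*9)+0) -> (z*9); overall: (((z+x)*7)*((z*9)+0)) -> (((z+x)*7)*(z*9))
Fixed point: (((z+x)*7)*(z*9))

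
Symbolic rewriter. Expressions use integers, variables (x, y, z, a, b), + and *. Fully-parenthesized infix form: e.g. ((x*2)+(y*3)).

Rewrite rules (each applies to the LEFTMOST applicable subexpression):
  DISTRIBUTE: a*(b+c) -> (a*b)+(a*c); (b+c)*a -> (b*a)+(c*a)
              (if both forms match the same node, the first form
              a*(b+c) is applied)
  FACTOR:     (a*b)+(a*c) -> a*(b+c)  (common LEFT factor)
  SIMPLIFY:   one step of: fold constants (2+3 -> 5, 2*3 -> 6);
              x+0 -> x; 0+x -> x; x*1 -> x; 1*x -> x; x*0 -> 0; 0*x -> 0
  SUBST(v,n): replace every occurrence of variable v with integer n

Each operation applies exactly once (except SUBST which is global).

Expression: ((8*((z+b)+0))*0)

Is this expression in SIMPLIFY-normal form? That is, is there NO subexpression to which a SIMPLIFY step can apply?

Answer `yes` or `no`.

Answer: no

Derivation:
Expression: ((8*((z+b)+0))*0)
Scanning for simplifiable subexpressions (pre-order)...
  at root: ((8*((z+b)+0))*0) (SIMPLIFIABLE)
  at L: (8*((z+b)+0)) (not simplifiable)
  at LR: ((z+b)+0) (SIMPLIFIABLE)
  at LRL: (z+b) (not simplifiable)
Found simplifiable subexpr at path root: ((8*((z+b)+0))*0)
One SIMPLIFY step would give: 0
-> NOT in normal form.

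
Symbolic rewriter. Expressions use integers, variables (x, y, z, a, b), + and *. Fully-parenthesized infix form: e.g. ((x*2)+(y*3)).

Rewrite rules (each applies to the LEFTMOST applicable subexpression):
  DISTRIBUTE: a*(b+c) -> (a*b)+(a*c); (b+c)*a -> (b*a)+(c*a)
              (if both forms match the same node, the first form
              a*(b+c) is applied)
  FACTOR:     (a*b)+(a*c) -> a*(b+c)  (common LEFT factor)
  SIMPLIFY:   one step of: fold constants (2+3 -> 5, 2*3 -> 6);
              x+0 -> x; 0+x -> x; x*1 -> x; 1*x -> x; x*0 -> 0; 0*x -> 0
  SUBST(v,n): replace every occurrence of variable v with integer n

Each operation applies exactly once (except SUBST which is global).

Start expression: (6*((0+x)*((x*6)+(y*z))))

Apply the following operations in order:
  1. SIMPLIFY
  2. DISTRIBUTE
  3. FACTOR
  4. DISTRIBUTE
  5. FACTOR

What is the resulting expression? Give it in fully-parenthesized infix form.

Start: (6*((0+x)*((x*6)+(y*z))))
Apply SIMPLIFY at RL (target: (0+x)): (6*((0+x)*((x*6)+(y*z)))) -> (6*(x*((x*6)+(y*z))))
Apply DISTRIBUTE at R (target: (x*((x*6)+(y*z)))): (6*(x*((x*6)+(y*z)))) -> (6*((x*(x*6))+(x*(y*z))))
Apply FACTOR at R (target: ((x*(x*6))+(x*(y*z)))): (6*((x*(x*6))+(x*(y*z)))) -> (6*(x*((x*6)+(y*z))))
Apply DISTRIBUTE at R (target: (x*((x*6)+(y*z)))): (6*(x*((x*6)+(y*z)))) -> (6*((x*(x*6))+(x*(y*z))))
Apply FACTOR at R (target: ((x*(x*6))+(x*(y*z)))): (6*((x*(x*6))+(x*(y*z)))) -> (6*(x*((x*6)+(y*z))))

Answer: (6*(x*((x*6)+(y*z))))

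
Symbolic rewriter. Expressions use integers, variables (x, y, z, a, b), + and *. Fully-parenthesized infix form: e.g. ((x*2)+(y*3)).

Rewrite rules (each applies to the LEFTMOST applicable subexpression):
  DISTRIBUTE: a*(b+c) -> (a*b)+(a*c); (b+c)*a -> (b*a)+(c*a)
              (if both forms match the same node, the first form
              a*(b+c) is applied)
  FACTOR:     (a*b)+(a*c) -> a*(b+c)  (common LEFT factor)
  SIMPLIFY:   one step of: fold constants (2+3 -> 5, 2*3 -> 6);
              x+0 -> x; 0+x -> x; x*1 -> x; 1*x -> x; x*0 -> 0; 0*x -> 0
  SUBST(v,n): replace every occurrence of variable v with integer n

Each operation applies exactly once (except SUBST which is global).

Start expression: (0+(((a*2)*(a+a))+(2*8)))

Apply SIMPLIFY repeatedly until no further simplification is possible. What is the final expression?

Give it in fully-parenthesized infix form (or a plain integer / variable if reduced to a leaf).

Start: (0+(((a*2)*(a+a))+(2*8)))
Step 1: at root: (0+(((a*2)*(a+a))+(2*8))) -> (((a*2)*(a+a))+(2*8)); overall: (0+(((a*2)*(a+a))+(2*8))) -> (((a*2)*(a+a))+(2*8))
Step 2: at R: (2*8) -> 16; overall: (((a*2)*(a+a))+(2*8)) -> (((a*2)*(a+a))+16)
Fixed point: (((a*2)*(a+a))+16)

Answer: (((a*2)*(a+a))+16)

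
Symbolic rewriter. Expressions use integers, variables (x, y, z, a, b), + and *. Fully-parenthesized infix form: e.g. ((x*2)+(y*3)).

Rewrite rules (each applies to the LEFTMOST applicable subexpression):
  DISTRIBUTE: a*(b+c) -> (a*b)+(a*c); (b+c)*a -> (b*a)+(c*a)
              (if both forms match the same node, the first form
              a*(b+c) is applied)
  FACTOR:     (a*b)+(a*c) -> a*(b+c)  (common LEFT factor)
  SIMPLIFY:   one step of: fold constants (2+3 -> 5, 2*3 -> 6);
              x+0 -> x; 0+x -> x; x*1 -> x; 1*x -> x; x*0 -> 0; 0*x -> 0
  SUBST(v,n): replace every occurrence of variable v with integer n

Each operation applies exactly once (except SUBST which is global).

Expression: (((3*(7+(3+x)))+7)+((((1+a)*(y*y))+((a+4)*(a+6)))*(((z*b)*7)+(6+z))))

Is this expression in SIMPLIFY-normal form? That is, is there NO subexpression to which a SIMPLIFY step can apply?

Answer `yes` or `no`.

Answer: yes

Derivation:
Expression: (((3*(7+(3+x)))+7)+((((1+a)*(y*y))+((a+4)*(a+6)))*(((z*b)*7)+(6+z))))
Scanning for simplifiable subexpressions (pre-order)...
  at root: (((3*(7+(3+x)))+7)+((((1+a)*(y*y))+((a+4)*(a+6)))*(((z*b)*7)+(6+z)))) (not simplifiable)
  at L: ((3*(7+(3+x)))+7) (not simplifiable)
  at LL: (3*(7+(3+x))) (not simplifiable)
  at LLR: (7+(3+x)) (not simplifiable)
  at LLRR: (3+x) (not simplifiable)
  at R: ((((1+a)*(y*y))+((a+4)*(a+6)))*(((z*b)*7)+(6+z))) (not simplifiable)
  at RL: (((1+a)*(y*y))+((a+4)*(a+6))) (not simplifiable)
  at RLL: ((1+a)*(y*y)) (not simplifiable)
  at RLLL: (1+a) (not simplifiable)
  at RLLR: (y*y) (not simplifiable)
  at RLR: ((a+4)*(a+6)) (not simplifiable)
  at RLRL: (a+4) (not simplifiable)
  at RLRR: (a+6) (not simplifiable)
  at RR: (((z*b)*7)+(6+z)) (not simplifiable)
  at RRL: ((z*b)*7) (not simplifiable)
  at RRLL: (z*b) (not simplifiable)
  at RRR: (6+z) (not simplifiable)
Result: no simplifiable subexpression found -> normal form.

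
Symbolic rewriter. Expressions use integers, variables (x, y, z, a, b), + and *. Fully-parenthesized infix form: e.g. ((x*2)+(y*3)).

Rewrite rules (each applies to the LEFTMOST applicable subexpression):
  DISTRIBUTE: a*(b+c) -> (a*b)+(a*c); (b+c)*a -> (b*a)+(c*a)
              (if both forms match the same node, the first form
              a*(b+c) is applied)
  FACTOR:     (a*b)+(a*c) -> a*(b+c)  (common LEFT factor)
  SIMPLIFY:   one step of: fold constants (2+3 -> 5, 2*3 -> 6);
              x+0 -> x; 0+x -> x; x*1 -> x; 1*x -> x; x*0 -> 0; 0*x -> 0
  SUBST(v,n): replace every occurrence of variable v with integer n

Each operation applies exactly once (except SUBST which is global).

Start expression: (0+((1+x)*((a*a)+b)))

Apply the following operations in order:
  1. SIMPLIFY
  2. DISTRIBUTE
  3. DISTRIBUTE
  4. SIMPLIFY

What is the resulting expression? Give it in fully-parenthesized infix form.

Start: (0+((1+x)*((a*a)+b)))
Apply SIMPLIFY at root (target: (0+((1+x)*((a*a)+b)))): (0+((1+x)*((a*a)+b))) -> ((1+x)*((a*a)+b))
Apply DISTRIBUTE at root (target: ((1+x)*((a*a)+b))): ((1+x)*((a*a)+b)) -> (((1+x)*(a*a))+((1+x)*b))
Apply DISTRIBUTE at L (target: ((1+x)*(a*a))): (((1+x)*(a*a))+((1+x)*b)) -> (((1*(a*a))+(x*(a*a)))+((1+x)*b))
Apply SIMPLIFY at LL (target: (1*(a*a))): (((1*(a*a))+(x*(a*a)))+((1+x)*b)) -> (((a*a)+(x*(a*a)))+((1+x)*b))

Answer: (((a*a)+(x*(a*a)))+((1+x)*b))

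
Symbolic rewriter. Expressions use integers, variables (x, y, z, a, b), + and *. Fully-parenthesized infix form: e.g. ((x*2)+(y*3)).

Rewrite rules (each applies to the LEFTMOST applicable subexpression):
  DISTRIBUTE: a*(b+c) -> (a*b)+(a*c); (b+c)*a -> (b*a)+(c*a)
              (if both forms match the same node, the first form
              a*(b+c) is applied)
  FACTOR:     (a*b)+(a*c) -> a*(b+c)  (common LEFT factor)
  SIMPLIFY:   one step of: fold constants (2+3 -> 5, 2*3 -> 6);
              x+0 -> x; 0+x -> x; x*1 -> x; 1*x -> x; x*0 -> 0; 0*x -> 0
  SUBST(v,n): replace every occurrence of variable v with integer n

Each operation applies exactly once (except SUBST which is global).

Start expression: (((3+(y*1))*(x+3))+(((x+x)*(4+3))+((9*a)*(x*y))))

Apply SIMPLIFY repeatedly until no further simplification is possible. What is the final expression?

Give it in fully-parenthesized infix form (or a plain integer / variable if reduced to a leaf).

Answer: (((3+y)*(x+3))+(((x+x)*7)+((9*a)*(x*y))))

Derivation:
Start: (((3+(y*1))*(x+3))+(((x+x)*(4+3))+((9*a)*(x*y))))
Step 1: at LLR: (y*1) -> y; overall: (((3+(y*1))*(x+3))+(((x+x)*(4+3))+((9*a)*(x*y)))) -> (((3+y)*(x+3))+(((x+x)*(4+3))+((9*a)*(x*y))))
Step 2: at RLR: (4+3) -> 7; overall: (((3+y)*(x+3))+(((x+x)*(4+3))+((9*a)*(x*y)))) -> (((3+y)*(x+3))+(((x+x)*7)+((9*a)*(x*y))))
Fixed point: (((3+y)*(x+3))+(((x+x)*7)+((9*a)*(x*y))))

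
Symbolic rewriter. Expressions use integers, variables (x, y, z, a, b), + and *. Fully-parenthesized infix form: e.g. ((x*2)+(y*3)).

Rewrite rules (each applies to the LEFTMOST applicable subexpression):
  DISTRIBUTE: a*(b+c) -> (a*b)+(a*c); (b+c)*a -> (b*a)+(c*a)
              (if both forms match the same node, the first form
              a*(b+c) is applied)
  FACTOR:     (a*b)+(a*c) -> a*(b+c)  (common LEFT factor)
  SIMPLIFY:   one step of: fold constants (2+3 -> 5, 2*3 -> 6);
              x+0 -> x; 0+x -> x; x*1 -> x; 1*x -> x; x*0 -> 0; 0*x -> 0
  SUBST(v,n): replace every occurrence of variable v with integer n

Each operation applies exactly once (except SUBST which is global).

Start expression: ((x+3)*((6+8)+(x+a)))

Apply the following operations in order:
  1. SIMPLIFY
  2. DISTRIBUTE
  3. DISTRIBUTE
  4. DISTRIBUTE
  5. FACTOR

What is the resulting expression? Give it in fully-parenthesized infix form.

Start: ((x+3)*((6+8)+(x+a)))
Apply SIMPLIFY at RL (target: (6+8)): ((x+3)*((6+8)+(x+a))) -> ((x+3)*(14+(x+a)))
Apply DISTRIBUTE at root (target: ((x+3)*(14+(x+a)))): ((x+3)*(14+(x+a))) -> (((x+3)*14)+((x+3)*(x+a)))
Apply DISTRIBUTE at L (target: ((x+3)*14)): (((x+3)*14)+((x+3)*(x+a))) -> (((x*14)+(3*14))+((x+3)*(x+a)))
Apply DISTRIBUTE at R (target: ((x+3)*(x+a))): (((x*14)+(3*14))+((x+3)*(x+a))) -> (((x*14)+(3*14))+(((x+3)*x)+((x+3)*a)))
Apply FACTOR at R (target: (((x+3)*x)+((x+3)*a))): (((x*14)+(3*14))+(((x+3)*x)+((x+3)*a))) -> (((x*14)+(3*14))+((x+3)*(x+a)))

Answer: (((x*14)+(3*14))+((x+3)*(x+a)))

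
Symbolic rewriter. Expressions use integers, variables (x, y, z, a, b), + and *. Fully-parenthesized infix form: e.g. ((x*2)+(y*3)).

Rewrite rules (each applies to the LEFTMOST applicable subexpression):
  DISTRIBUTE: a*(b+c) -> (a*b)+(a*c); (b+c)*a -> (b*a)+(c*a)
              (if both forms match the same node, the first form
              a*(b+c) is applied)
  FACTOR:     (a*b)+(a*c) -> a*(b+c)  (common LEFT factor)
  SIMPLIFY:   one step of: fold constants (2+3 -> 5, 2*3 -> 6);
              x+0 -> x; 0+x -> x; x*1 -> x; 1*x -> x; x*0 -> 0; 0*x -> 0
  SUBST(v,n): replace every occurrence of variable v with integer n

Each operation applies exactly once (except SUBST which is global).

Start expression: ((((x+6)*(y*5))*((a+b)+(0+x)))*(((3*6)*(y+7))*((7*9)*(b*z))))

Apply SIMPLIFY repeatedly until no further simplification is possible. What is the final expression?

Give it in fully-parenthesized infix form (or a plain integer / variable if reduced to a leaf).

Start: ((((x+6)*(y*5))*((a+b)+(0+x)))*(((3*6)*(y+7))*((7*9)*(b*z))))
Step 1: at LRR: (0+x) -> x; overall: ((((x+6)*(y*5))*((a+b)+(0+x)))*(((3*6)*(y+7))*((7*9)*(b*z)))) -> ((((x+6)*(y*5))*((a+b)+x))*(((3*6)*(y+7))*((7*9)*(b*z))))
Step 2: at RLL: (3*6) -> 18; overall: ((((x+6)*(y*5))*((a+b)+x))*(((3*6)*(y+7))*((7*9)*(b*z)))) -> ((((x+6)*(y*5))*((a+b)+x))*((18*(y+7))*((7*9)*(b*z))))
Step 3: at RRL: (7*9) -> 63; overall: ((((x+6)*(y*5))*((a+b)+x))*((18*(y+7))*((7*9)*(b*z)))) -> ((((x+6)*(y*5))*((a+b)+x))*((18*(y+7))*(63*(b*z))))
Fixed point: ((((x+6)*(y*5))*((a+b)+x))*((18*(y+7))*(63*(b*z))))

Answer: ((((x+6)*(y*5))*((a+b)+x))*((18*(y+7))*(63*(b*z))))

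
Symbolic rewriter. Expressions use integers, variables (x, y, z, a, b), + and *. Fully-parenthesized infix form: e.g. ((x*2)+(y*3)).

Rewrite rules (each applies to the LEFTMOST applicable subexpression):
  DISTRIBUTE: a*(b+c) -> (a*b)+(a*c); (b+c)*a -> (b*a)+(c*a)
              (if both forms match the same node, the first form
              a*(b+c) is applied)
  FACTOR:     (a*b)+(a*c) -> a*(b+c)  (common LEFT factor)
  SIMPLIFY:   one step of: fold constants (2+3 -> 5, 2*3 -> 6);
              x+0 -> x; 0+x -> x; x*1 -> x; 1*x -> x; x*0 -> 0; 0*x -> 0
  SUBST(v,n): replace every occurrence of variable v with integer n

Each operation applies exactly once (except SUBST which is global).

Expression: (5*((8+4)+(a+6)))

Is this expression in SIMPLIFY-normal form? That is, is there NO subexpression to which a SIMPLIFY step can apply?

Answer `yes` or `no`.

Expression: (5*((8+4)+(a+6)))
Scanning for simplifiable subexpressions (pre-order)...
  at root: (5*((8+4)+(a+6))) (not simplifiable)
  at R: ((8+4)+(a+6)) (not simplifiable)
  at RL: (8+4) (SIMPLIFIABLE)
  at RR: (a+6) (not simplifiable)
Found simplifiable subexpr at path RL: (8+4)
One SIMPLIFY step would give: (5*(12+(a+6)))
-> NOT in normal form.

Answer: no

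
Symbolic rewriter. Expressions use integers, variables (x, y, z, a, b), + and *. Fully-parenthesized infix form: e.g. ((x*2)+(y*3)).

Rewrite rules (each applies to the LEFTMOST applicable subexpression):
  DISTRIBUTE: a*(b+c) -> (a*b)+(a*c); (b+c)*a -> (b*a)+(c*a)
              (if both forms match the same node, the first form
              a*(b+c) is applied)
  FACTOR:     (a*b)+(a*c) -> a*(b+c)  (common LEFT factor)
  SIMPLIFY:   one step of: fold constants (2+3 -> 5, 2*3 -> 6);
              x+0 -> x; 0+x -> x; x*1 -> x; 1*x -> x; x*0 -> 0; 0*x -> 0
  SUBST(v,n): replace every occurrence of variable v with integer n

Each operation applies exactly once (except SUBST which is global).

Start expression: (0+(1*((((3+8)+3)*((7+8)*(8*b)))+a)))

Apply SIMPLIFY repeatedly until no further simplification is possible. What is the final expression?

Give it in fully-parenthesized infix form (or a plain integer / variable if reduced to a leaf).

Start: (0+(1*((((3+8)+3)*((7+8)*(8*b)))+a)))
Step 1: at root: (0+(1*((((3+8)+3)*((7+8)*(8*b)))+a))) -> (1*((((3+8)+3)*((7+8)*(8*b)))+a)); overall: (0+(1*((((3+8)+3)*((7+8)*(8*b)))+a))) -> (1*((((3+8)+3)*((7+8)*(8*b)))+a))
Step 2: at root: (1*((((3+8)+3)*((7+8)*(8*b)))+a)) -> ((((3+8)+3)*((7+8)*(8*b)))+a); overall: (1*((((3+8)+3)*((7+8)*(8*b)))+a)) -> ((((3+8)+3)*((7+8)*(8*b)))+a)
Step 3: at LLL: (3+8) -> 11; overall: ((((3+8)+3)*((7+8)*(8*b)))+a) -> (((11+3)*((7+8)*(8*b)))+a)
Step 4: at LL: (11+3) -> 14; overall: (((11+3)*((7+8)*(8*b)))+a) -> ((14*((7+8)*(8*b)))+a)
Step 5: at LRL: (7+8) -> 15; overall: ((14*((7+8)*(8*b)))+a) -> ((14*(15*(8*b)))+a)
Fixed point: ((14*(15*(8*b)))+a)

Answer: ((14*(15*(8*b)))+a)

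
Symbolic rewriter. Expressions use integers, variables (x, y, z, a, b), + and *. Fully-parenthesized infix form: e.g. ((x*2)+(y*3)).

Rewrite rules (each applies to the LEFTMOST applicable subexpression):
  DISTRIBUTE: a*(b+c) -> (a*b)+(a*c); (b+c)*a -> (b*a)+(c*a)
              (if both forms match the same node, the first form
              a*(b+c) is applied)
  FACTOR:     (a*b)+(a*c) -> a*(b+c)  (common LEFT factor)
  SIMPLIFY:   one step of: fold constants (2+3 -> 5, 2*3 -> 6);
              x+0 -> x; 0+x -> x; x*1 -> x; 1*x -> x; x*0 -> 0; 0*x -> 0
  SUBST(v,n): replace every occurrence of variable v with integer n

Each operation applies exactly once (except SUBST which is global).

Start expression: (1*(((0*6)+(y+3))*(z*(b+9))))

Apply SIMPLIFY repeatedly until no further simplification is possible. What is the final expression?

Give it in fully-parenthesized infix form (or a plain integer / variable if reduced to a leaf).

Start: (1*(((0*6)+(y+3))*(z*(b+9))))
Step 1: at root: (1*(((0*6)+(y+3))*(z*(b+9)))) -> (((0*6)+(y+3))*(z*(b+9))); overall: (1*(((0*6)+(y+3))*(z*(b+9)))) -> (((0*6)+(y+3))*(z*(b+9)))
Step 2: at LL: (0*6) -> 0; overall: (((0*6)+(y+3))*(z*(b+9))) -> ((0+(y+3))*(z*(b+9)))
Step 3: at L: (0+(y+3)) -> (y+3); overall: ((0+(y+3))*(z*(b+9))) -> ((y+3)*(z*(b+9)))
Fixed point: ((y+3)*(z*(b+9)))

Answer: ((y+3)*(z*(b+9)))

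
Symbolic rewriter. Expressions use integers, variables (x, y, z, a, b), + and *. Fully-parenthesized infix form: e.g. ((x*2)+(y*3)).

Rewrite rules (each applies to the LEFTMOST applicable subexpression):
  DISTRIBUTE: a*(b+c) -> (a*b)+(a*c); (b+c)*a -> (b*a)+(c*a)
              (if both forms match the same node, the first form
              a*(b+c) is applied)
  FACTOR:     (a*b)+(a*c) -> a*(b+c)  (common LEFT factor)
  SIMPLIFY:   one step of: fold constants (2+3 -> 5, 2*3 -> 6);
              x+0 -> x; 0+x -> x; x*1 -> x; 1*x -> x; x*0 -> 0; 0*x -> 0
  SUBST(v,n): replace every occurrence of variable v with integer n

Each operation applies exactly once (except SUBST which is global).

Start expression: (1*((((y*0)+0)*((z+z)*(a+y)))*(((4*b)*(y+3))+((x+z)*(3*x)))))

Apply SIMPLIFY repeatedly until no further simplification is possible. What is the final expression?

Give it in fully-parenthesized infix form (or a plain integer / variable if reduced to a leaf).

Start: (1*((((y*0)+0)*((z+z)*(a+y)))*(((4*b)*(y+3))+((x+z)*(3*x)))))
Step 1: at root: (1*((((y*0)+0)*((z+z)*(a+y)))*(((4*b)*(y+3))+((x+z)*(3*x))))) -> ((((y*0)+0)*((z+z)*(a+y)))*(((4*b)*(y+3))+((x+z)*(3*x)))); overall: (1*((((y*0)+0)*((z+z)*(a+y)))*(((4*b)*(y+3))+((x+z)*(3*x))))) -> ((((y*0)+0)*((z+z)*(a+y)))*(((4*b)*(y+3))+((x+z)*(3*x))))
Step 2: at LL: ((y*0)+0) -> (y*0); overall: ((((y*0)+0)*((z+z)*(a+y)))*(((4*b)*(y+3))+((x+z)*(3*x)))) -> (((y*0)*((z+z)*(a+y)))*(((4*b)*(y+3))+((x+z)*(3*x))))
Step 3: at LL: (y*0) -> 0; overall: (((y*0)*((z+z)*(a+y)))*(((4*b)*(y+3))+((x+z)*(3*x)))) -> ((0*((z+z)*(a+y)))*(((4*b)*(y+3))+((x+z)*(3*x))))
Step 4: at L: (0*((z+z)*(a+y))) -> 0; overall: ((0*((z+z)*(a+y)))*(((4*b)*(y+3))+((x+z)*(3*x)))) -> (0*(((4*b)*(y+3))+((x+z)*(3*x))))
Step 5: at root: (0*(((4*b)*(y+3))+((x+z)*(3*x)))) -> 0; overall: (0*(((4*b)*(y+3))+((x+z)*(3*x)))) -> 0
Fixed point: 0

Answer: 0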